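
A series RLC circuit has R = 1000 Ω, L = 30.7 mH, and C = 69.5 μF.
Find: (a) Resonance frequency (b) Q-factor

Step 1 — Resonance condition Im(Z)=0 gives ω₀ = 1/√(LC).
Step 2 — ω₀ = 1/√(0.0307·6.95e-05) = 684.6 rad/s.
Step 3 — f₀ = ω₀/(2π) = 109 Hz.
Step 4 — Series Q: Q = ω₀L/R = 684.6·0.0307/1000 = 0.02102.

(a) f₀ = 109 Hz  (b) Q = 0.02102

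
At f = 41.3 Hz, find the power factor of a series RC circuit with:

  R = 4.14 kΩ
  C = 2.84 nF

Step 1 — Angular frequency: ω = 2π·f = 2π·41.3 = 259.5 rad/s.
Step 2 — Component impedances:
  R: Z = R = 4140 Ω
  C: Z = 1/(jωC) = -j/(ω·C) = 0 - j1.357e+06 Ω
Step 3 — Series combination: Z_total = R + C = 4140 - j1.357e+06 Ω = 1.357e+06∠-89.8° Ω.
Step 4 — Power factor: PF = cos(φ) = Re(Z)/|Z| = 4140/1.357e+06 = 0.003051.
Step 5 — Type: Im(Z) = -1.357e+06 ⇒ leading (phase φ = -89.8°).

PF = 0.003051 (leading, φ = -89.8°)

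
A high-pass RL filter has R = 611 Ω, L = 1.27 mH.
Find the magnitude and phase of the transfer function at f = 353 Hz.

Step 1 — Angular frequency: ω = 2π·353 = 2218 rad/s.
Step 2 — Transfer function: H(jω) = jωL/(R + jωL).
Step 3 — Numerator jωL = j·2.817; denominator R + jωL = 611 + j2.817.
Step 4 — H = 2.125e-05 + j0.00461.
Step 5 — Magnitude: |H| = 0.00461 (-46.7 dB); phase: φ = 89.7°.

|H| = 0.00461 (-46.7 dB), φ = 89.7°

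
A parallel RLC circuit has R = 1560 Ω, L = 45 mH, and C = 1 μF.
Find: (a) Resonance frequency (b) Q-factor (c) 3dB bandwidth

Step 1 — Resonance: ω₀ = 1/√(LC) = 1/√(0.045·1e-06) = 4714 rad/s.
Step 2 — f₀ = ω₀/(2π) = 750.3 Hz.
Step 3 — Parallel Q: Q = R/(ω₀L) = 1560/(4714·0.045) = 7.354.
Step 4 — Bandwidth: Δω = ω₀/Q = 641 rad/s; BW = Δω/(2π) = 102 Hz.

(a) f₀ = 750.3 Hz  (b) Q = 7.354  (c) BW = 102 Hz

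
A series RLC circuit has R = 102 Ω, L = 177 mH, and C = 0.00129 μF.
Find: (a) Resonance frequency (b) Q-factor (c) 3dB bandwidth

Step 1 — Resonance condition Im(Z)=0 gives ω₀ = 1/√(LC).
Step 2 — ω₀ = 1/√(0.177·1.29e-09) = 6.618e+04 rad/s.
Step 3 — f₀ = ω₀/(2π) = 1.053e+04 Hz.
Step 4 — Series Q: Q = ω₀L/R = 6.618e+04·0.177/102 = 114.8.
Step 5 — 3dB bandwidth: Δω = ω₀/Q = 576.3 rad/s; BW = Δω/(2π) = 91.72 Hz.

(a) f₀ = 1.053e+04 Hz  (b) Q = 114.8  (c) BW = 91.72 Hz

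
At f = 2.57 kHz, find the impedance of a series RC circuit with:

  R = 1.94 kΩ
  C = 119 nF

Step 1 — Angular frequency: ω = 2π·f = 2π·2570 = 1.615e+04 rad/s.
Step 2 — Component impedances:
  R: Z = R = 1940 Ω
  C: Z = 1/(jωC) = -j/(ω·C) = 0 - j520.4 Ω
Step 3 — Series combination: Z_total = R + C = 1940 - j520.4 Ω = 2009∠-15.0° Ω.

Z = 1940 - j520.4 Ω = 2009∠-15.0° Ω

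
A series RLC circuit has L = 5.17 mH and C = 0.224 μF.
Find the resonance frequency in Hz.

Step 1 — Resonance condition Im(Z)=0 gives ω₀ = 1/√(LC).
Step 2 — ω₀ = 1/√(0.00517·2.24e-07) = 2.939e+04 rad/s.
Step 3 — f₀ = ω₀/(2π) = 4677 Hz.

f₀ = 4677 Hz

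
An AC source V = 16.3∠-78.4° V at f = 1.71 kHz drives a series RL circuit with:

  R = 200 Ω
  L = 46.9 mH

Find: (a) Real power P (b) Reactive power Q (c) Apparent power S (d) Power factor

Step 1 — Angular frequency: ω = 2π·f = 2π·1710 = 1.074e+04 rad/s.
Step 2 — Component impedances:
  R: Z = R = 200 Ω
  L: Z = jωL = j·1.074e+04·0.0469 = 0 + j503.9 Ω
Step 3 — Series combination: Z_total = R + L = 200 + j503.9 Ω = 542.1∠68.4° Ω.
Step 4 — Source phasor: V = 16.3∠-78.4° V = 3.278 - j15.97 V.
Step 5 — Current: I = V / Z = -0.02514 - j0.01648 A = 0.03007∠-146.8° A.
Step 6 — Complex power: S = V·I* = 0.1808 + j0.4555 VA.
Step 7 — Real power: P = Re(S) = 0.1808 W.
Step 8 — Reactive power: Q = Im(S) = 0.4555 VAR.
Step 9 — Apparent power: |S| = 0.4901 VA.
Step 10 — Power factor: PF = P/|S| = 0.3689 (lagging).

(a) P = 0.1808 W  (b) Q = 0.4555 VAR  (c) S = 0.4901 VA  (d) PF = 0.3689 (lagging)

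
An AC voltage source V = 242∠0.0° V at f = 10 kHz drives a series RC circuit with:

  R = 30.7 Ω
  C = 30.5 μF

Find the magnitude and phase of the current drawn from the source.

Step 1 — Angular frequency: ω = 2π·f = 2π·1e+04 = 6.283e+04 rad/s.
Step 2 — Component impedances:
  R: Z = R = 30.7 Ω
  C: Z = 1/(jωC) = -j/(ω·C) = 0 - j0.5218 Ω
Step 3 — Series combination: Z_total = R + C = 30.7 - j0.5218 Ω = 30.7∠-1.0° Ω.
Step 4 — Source phasor: V = 242∠0.0° V = 242 V.
Step 5 — Ohm's law: I = V / Z_total = (242) / (30.7 - j0.5218) = 7.88 + j0.1339 A.
Step 6 — Convert to polar: |I| = 7.882 A, ∠I = 1.0°.

I = 7.882∠1.0° A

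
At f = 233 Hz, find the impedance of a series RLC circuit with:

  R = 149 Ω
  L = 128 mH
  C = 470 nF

Step 1 — Angular frequency: ω = 2π·f = 2π·233 = 1464 rad/s.
Step 2 — Component impedances:
  R: Z = R = 149 Ω
  L: Z = jωL = j·1464·0.128 = 0 + j187.4 Ω
  C: Z = 1/(jωC) = -j/(ω·C) = 0 - j1453 Ω
Step 3 — Series combination: Z_total = R + L + C = 149 - j1266 Ω = 1275∠-83.3° Ω.

Z = 149 - j1266 Ω = 1275∠-83.3° Ω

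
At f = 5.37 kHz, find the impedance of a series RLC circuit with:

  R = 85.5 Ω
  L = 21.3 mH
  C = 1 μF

Step 1 — Angular frequency: ω = 2π·f = 2π·5370 = 3.374e+04 rad/s.
Step 2 — Component impedances:
  R: Z = R = 85.5 Ω
  L: Z = jωL = j·3.374e+04·0.0213 = 0 + j718.7 Ω
  C: Z = 1/(jωC) = -j/(ω·C) = 0 - j29.64 Ω
Step 3 — Series combination: Z_total = R + L + C = 85.5 + j689 Ω = 694.3∠82.9° Ω.

Z = 85.5 + j689 Ω = 694.3∠82.9° Ω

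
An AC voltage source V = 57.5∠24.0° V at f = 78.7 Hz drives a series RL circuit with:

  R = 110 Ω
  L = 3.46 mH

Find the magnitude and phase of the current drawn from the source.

Step 1 — Angular frequency: ω = 2π·f = 2π·78.7 = 494.5 rad/s.
Step 2 — Component impedances:
  R: Z = R = 110 Ω
  L: Z = jωL = j·494.5·0.00346 = 0 + j1.711 Ω
Step 3 — Series combination: Z_total = R + L = 110 + j1.711 Ω = 110∠0.9° Ω.
Step 4 — Source phasor: V = 57.5∠24.0° V = 52.53 + j23.39 V.
Step 5 — Ohm's law: I = V / Z_total = (52.53 + j23.39) / (110 + j1.711) = 0.4807 + j0.2051 A.
Step 6 — Convert to polar: |I| = 0.5227 A, ∠I = 23.1°.

I = 0.5227∠23.1° A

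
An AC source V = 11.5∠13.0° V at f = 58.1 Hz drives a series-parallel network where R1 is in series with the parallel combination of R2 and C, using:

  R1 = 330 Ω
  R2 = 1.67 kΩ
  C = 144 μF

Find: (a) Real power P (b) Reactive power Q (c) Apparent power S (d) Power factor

Step 1 — Angular frequency: ω = 2π·f = 2π·58.1 = 365.1 rad/s.
Step 2 — Component impedances:
  R1: Z = R = 330 Ω
  R2: Z = R = 1670 Ω
  C: Z = 1/(jωC) = -j/(ω·C) = 0 - j19.02 Ω
Step 3 — Parallel branch: R2 || C = 1/(1/R2 + 1/C) = 0.2167 - j19.02 Ω.
Step 4 — Series with R1: Z_total = R1 + (R2 || C) = 330.2 - j19.02 Ω = 330.8∠-3.3° Ω.
Step 5 — Source phasor: V = 11.5∠13.0° V = 11.21 + j2.587 V.
Step 6 — Current: I = V / Z = 0.03337 + j0.009756 A = 0.03477∠16.3° A.
Step 7 — Complex power: S = V·I* = 0.3992 - j0.02299 VA.
Step 8 — Real power: P = Re(S) = 0.3992 W.
Step 9 — Reactive power: Q = Im(S) = -0.02299 VAR.
Step 10 — Apparent power: |S| = 0.3998 VA.
Step 11 — Power factor: PF = P/|S| = 0.9983 (leading).

(a) P = 0.3992 W  (b) Q = -0.02299 VAR  (c) S = 0.3998 VA  (d) PF = 0.9983 (leading)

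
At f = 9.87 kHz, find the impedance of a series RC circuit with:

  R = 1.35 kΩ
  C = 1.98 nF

Step 1 — Angular frequency: ω = 2π·f = 2π·9870 = 6.202e+04 rad/s.
Step 2 — Component impedances:
  R: Z = R = 1350 Ω
  C: Z = 1/(jωC) = -j/(ω·C) = 0 - j8144 Ω
Step 3 — Series combination: Z_total = R + C = 1350 - j8144 Ω = 8255∠-80.6° Ω.

Z = 1350 - j8144 Ω = 8255∠-80.6° Ω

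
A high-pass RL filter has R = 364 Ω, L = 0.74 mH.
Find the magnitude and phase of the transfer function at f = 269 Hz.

Step 1 — Angular frequency: ω = 2π·269 = 1690 rad/s.
Step 2 — Transfer function: H(jω) = jωL/(R + jωL).
Step 3 — Numerator jωL = j·1.251; denominator R + jωL = 364 + j1.251.
Step 4 — H = 1.181e-05 + j0.003436.
Step 5 — Magnitude: |H| = 0.003436 (-49.3 dB); phase: φ = 89.8°.

|H| = 0.003436 (-49.3 dB), φ = 89.8°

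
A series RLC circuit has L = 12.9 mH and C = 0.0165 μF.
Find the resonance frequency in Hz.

Step 1 — Resonance condition Im(Z)=0 gives ω₀ = 1/√(LC).
Step 2 — ω₀ = 1/√(0.0129·1.65e-08) = 6.854e+04 rad/s.
Step 3 — f₀ = ω₀/(2π) = 1.091e+04 Hz.

f₀ = 1.091e+04 Hz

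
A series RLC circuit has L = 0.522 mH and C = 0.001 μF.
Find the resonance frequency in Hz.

Step 1 — Resonance condition Im(Z)=0 gives ω₀ = 1/√(LC).
Step 2 — ω₀ = 1/√(0.000522·1e-09) = 1.384e+06 rad/s.
Step 3 — f₀ = ω₀/(2π) = 2.203e+05 Hz.

f₀ = 2.203e+05 Hz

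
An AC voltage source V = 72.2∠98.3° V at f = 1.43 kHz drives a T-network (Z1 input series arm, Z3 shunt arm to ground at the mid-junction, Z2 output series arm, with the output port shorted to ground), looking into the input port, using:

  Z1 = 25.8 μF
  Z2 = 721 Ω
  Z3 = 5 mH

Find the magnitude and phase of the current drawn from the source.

Step 1 — Angular frequency: ω = 2π·f = 2π·1430 = 8985 rad/s.
Step 2 — Component impedances:
  Z1: Z = 1/(jωC) = -j/(ω·C) = 0 - j4.314 Ω
  Z2: Z = R = 721 Ω
  Z3: Z = jωL = j·8985·0.005 = 0 + j44.92 Ω
Step 3 — With the output port shorted to ground, the output series arm Z2 runs from the junction to ground; the shunt arm Z3 also runs from the junction to ground. They appear in parallel: Z3 || Z2 = 2.788 + j44.75 Ω.
Step 4 — Series with input arm Z1: Z_in = Z1 + (Z3 || Z2) = 2.788 + j40.44 Ω = 40.53∠86.1° Ω.
Step 5 — Source phasor: V = 72.2∠98.3° V = -10.42 + j71.44 V.
Step 6 — Ohm's law: I = V / Z_total = (-10.42 + j71.44) / (2.788 + j40.44) = 1.741 + j0.3778 A.
Step 7 — Convert to polar: |I| = 1.781 A, ∠I = 12.2°.

I = 1.781∠12.2° A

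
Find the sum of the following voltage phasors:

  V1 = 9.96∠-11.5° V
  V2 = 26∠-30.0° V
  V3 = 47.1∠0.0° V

Step 1 — Convert each phasor to rectangular form:
  V1 = 9.96·(cos(-11.5°) + j·sin(-11.5°)) = 9.76 - j1.986 V
  V2 = 26·(cos(-30.0°) + j·sin(-30.0°)) = 22.52 - j13 V
  V3 = 47.1·(cos(0.0°) + j·sin(0.0°)) = 47.1 V
Step 2 — Sum components: V_total = 79.38 - j14.99 V.
Step 3 — Convert to polar: |V_total| = 80.78 V, ∠V_total = -10.7°.

V_total = 80.78∠-10.7° V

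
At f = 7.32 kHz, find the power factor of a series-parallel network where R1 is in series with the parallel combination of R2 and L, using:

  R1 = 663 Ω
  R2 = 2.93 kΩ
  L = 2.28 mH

Step 1 — Angular frequency: ω = 2π·f = 2π·7320 = 4.599e+04 rad/s.
Step 2 — Component impedances:
  R1: Z = R = 663 Ω
  R2: Z = R = 2930 Ω
  L: Z = jωL = j·4.599e+04·0.00228 = 0 + j104.9 Ω
Step 3 — Parallel branch: R2 || L = 1/(1/R2 + 1/L) = 3.748 + j104.7 Ω.
Step 4 — Series with R1: Z_total = R1 + (R2 || L) = 666.7 + j104.7 Ω = 674.9∠8.9° Ω.
Step 5 — Power factor: PF = cos(φ) = Re(Z)/|Z| = 666.7/674.9 = 0.9879.
Step 6 — Type: Im(Z) = 104.7 ⇒ lagging (phase φ = 8.9°).

PF = 0.9879 (lagging, φ = 8.9°)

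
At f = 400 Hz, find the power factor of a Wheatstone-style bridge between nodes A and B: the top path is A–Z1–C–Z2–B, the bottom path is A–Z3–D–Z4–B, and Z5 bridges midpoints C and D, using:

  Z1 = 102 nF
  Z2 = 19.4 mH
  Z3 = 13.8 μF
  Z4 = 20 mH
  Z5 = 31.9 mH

Step 1 — Angular frequency: ω = 2π·f = 2π·400 = 2513 rad/s.
Step 2 — Component impedances:
  Z1: Z = 1/(jωC) = -j/(ω·C) = 0 - j3901 Ω
  Z2: Z = jωL = j·2513·0.0194 = 0 + j48.76 Ω
  Z3: Z = 1/(jωC) = -j/(ω·C) = 0 - j28.83 Ω
  Z4: Z = jωL = j·2513·0.02 = 0 + j50.27 Ω
  Z5: Z = jωL = j·2513·0.0319 = 0 + j80.17 Ω
Step 3 — Bridge requires nodal analysis (the Z5 bridge couples midpoints C and D, so the two paths cannot be reduced to a simple series/parallel combination). Setting node B to ground and injecting 1 A at node A, the 3-node admittance system at A, C, D solves to V_A = Z_AB = 0 + j7.344 Ω = 7.344∠90.0° Ω.
Step 4 — Power factor: PF = cos(φ) = Re(Z)/|Z| = 0/7.344 = 0.
Step 5 — Type: Im(Z) = 7.344 ⇒ lagging (phase φ = 90.0°).

PF = 0 (lagging, φ = 90.0°)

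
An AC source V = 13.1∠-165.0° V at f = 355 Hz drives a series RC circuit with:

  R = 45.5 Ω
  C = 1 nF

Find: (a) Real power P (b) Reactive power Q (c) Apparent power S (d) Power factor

Step 1 — Angular frequency: ω = 2π·f = 2π·355 = 2231 rad/s.
Step 2 — Component impedances:
  R: Z = R = 45.5 Ω
  C: Z = 1/(jωC) = -j/(ω·C) = 0 - j4.483e+05 Ω
Step 3 — Series combination: Z_total = R + C = 45.5 - j4.483e+05 Ω = 4.483e+05∠-90.0° Ω.
Step 4 — Source phasor: V = 13.1∠-165.0° V = -12.65 - j3.391 V.
Step 5 — Current: I = V / Z = 7.56e-06 - j2.823e-05 A = 2.922e-05∠-75.0° A.
Step 6 — Complex power: S = V·I* = 3.885e-08 - j0.0003828 VA.
Step 7 — Real power: P = Re(S) = 3.885e-08 W.
Step 8 — Reactive power: Q = Im(S) = -0.0003828 VAR.
Step 9 — Apparent power: |S| = 0.0003828 VA.
Step 10 — Power factor: PF = P/|S| = 0.0001015 (leading).

(a) P = 3.885e-08 W  (b) Q = -0.0003828 VAR  (c) S = 0.0003828 VA  (d) PF = 0.0001015 (leading)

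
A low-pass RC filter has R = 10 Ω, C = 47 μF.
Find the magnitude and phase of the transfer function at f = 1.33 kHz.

Step 1 — Angular frequency: ω = 2π·1330 = 8357 rad/s.
Step 2 — Transfer function: H(jω) = 1/(1 + jωRC).
Step 3 — Denominator: 1 + jωRC = 1 + j·8357·10·4.7e-05 = 1 + j3.928.
Step 4 — H = 0.06088 - j0.2391.
Step 5 — Magnitude: |H| = 0.2467 (-12.2 dB); phase: φ = -75.7°.

|H| = 0.2467 (-12.2 dB), φ = -75.7°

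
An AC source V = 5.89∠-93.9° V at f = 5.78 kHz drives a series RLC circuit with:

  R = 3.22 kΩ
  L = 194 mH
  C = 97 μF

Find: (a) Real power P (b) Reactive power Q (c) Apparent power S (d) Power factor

Step 1 — Angular frequency: ω = 2π·f = 2π·5780 = 3.632e+04 rad/s.
Step 2 — Component impedances:
  R: Z = R = 3220 Ω
  L: Z = jωL = j·3.632e+04·0.194 = 0 + j7045 Ω
  C: Z = 1/(jωC) = -j/(ω·C) = 0 - j0.2839 Ω
Step 3 — Series combination: Z_total = R + L + C = 3220 + j7045 Ω = 7746∠65.4° Ω.
Step 4 — Source phasor: V = 5.89∠-93.9° V = -0.4006 - j5.876 V.
Step 5 — Current: I = V / Z = -0.0007115 - j0.0002683 A = 0.0007604∠-159.3° A.
Step 6 — Complex power: S = V·I* = 0.001862 + j0.004073 VA.
Step 7 — Real power: P = Re(S) = 0.001862 W.
Step 8 — Reactive power: Q = Im(S) = 0.004073 VAR.
Step 9 — Apparent power: |S| = 0.004479 VA.
Step 10 — Power factor: PF = P/|S| = 0.4157 (lagging).

(a) P = 0.001862 W  (b) Q = 0.004073 VAR  (c) S = 0.004479 VA  (d) PF = 0.4157 (lagging)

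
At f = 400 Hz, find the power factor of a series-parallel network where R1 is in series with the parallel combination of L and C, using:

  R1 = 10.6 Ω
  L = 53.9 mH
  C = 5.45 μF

Step 1 — Angular frequency: ω = 2π·f = 2π·400 = 2513 rad/s.
Step 2 — Component impedances:
  R1: Z = R = 10.6 Ω
  L: Z = jωL = j·2513·0.0539 = 0 + j135.5 Ω
  C: Z = 1/(jωC) = -j/(ω·C) = 0 - j73.01 Ω
Step 3 — Parallel branch: L || C = 1/(1/L + 1/C) = 0 - j158.3 Ω.
Step 4 — Series with R1: Z_total = R1 + (L || C) = 10.6 - j158.3 Ω = 158.7∠-86.2° Ω.
Step 5 — Power factor: PF = cos(φ) = Re(Z)/|Z| = 10.6/158.7 = 0.06679.
Step 6 — Type: Im(Z) = -158.3 ⇒ leading (phase φ = -86.2°).

PF = 0.06679 (leading, φ = -86.2°)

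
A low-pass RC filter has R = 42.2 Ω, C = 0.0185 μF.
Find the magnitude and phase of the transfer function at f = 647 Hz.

Step 1 — Angular frequency: ω = 2π·647 = 4065 rad/s.
Step 2 — Transfer function: H(jω) = 1/(1 + jωRC).
Step 3 — Denominator: 1 + jωRC = 1 + j·4065·42.2·1.85e-08 = 1 + j0.003174.
Step 4 — H = 1 - j0.003174.
Step 5 — Magnitude: |H| = 1 (-0.0 dB); phase: φ = -0.2°.

|H| = 1 (-0.0 dB), φ = -0.2°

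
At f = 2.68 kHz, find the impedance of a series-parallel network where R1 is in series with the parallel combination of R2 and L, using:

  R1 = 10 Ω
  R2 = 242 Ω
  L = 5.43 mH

Step 1 — Angular frequency: ω = 2π·f = 2π·2680 = 1.684e+04 rad/s.
Step 2 — Component impedances:
  R1: Z = R = 10 Ω
  R2: Z = R = 242 Ω
  L: Z = jωL = j·1.684e+04·0.00543 = 0 + j91.44 Ω
Step 3 — Parallel branch: R2 || L = 1/(1/R2 + 1/L) = 30.23 + j80.01 Ω.
Step 4 — Series with R1: Z_total = R1 + (R2 || L) = 40.23 + j80.01 Ω = 89.56∠63.3° Ω.

Z = 40.23 + j80.01 Ω = 89.56∠63.3° Ω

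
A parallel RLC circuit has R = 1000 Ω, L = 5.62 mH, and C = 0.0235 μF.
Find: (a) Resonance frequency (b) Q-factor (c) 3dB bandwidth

Step 1 — Resonance: ω₀ = 1/√(LC) = 1/√(0.00562·2.35e-08) = 8.702e+04 rad/s.
Step 2 — f₀ = ω₀/(2π) = 1.385e+04 Hz.
Step 3 — Parallel Q: Q = R/(ω₀L) = 1000/(8.702e+04·0.00562) = 2.045.
Step 4 — Bandwidth: Δω = ω₀/Q = 4.255e+04 rad/s; BW = Δω/(2π) = 6773 Hz.

(a) f₀ = 1.385e+04 Hz  (b) Q = 2.045  (c) BW = 6773 Hz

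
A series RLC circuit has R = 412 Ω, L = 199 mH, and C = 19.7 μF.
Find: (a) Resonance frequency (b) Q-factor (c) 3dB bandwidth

Step 1 — Resonance: ω₀ = 1/√(LC) = 1/√(0.199·1.97e-05) = 505.1 rad/s.
Step 2 — f₀ = ω₀/(2π) = 80.38 Hz.
Step 3 — Series Q: Q = ω₀L/R = 505.1·0.199/412 = 0.2439.
Step 4 — Bandwidth: Δω = ω₀/Q = 2070 rad/s; BW = Δω/(2π) = 329.5 Hz.

(a) f₀ = 80.38 Hz  (b) Q = 0.2439  (c) BW = 329.5 Hz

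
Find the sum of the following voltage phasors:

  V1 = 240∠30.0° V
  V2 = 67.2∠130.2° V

Step 1 — Convert each phasor to rectangular form:
  V1 = 240·(cos(30.0°) + j·sin(30.0°)) = 207.8 + j120 V
  V2 = 67.2·(cos(130.2°) + j·sin(130.2°)) = -43.37 + j51.33 V
Step 2 — Sum components: V_total = 164.5 + j171.3 V.
Step 3 — Convert to polar: |V_total| = 237.5 V, ∠V_total = 46.2°.

V_total = 237.5∠46.2° V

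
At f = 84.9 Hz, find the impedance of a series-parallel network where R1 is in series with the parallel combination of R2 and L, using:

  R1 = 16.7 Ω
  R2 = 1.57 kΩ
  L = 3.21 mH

Step 1 — Angular frequency: ω = 2π·f = 2π·84.9 = 533.4 rad/s.
Step 2 — Component impedances:
  R1: Z = R = 16.7 Ω
  R2: Z = R = 1570 Ω
  L: Z = jωL = j·533.4·0.00321 = 0 + j1.712 Ω
Step 3 — Parallel branch: R2 || L = 1/(1/R2 + 1/L) = 0.001868 + j1.712 Ω.
Step 4 — Series with R1: Z_total = R1 + (R2 || L) = 16.7 + j1.712 Ω = 16.79∠5.9° Ω.

Z = 16.7 + j1.712 Ω = 16.79∠5.9° Ω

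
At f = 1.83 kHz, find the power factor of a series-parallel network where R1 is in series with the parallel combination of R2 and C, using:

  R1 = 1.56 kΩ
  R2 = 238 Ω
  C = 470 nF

Step 1 — Angular frequency: ω = 2π·f = 2π·1830 = 1.15e+04 rad/s.
Step 2 — Component impedances:
  R1: Z = R = 1560 Ω
  R2: Z = R = 238 Ω
  C: Z = 1/(jωC) = -j/(ω·C) = 0 - j185 Ω
Step 3 — Parallel branch: R2 || C = 1/(1/R2 + 1/C) = 89.67 - j115.3 Ω.
Step 4 — Series with R1: Z_total = R1 + (R2 || C) = 1650 - j115.3 Ω = 1654∠-4.0° Ω.
Step 5 — Power factor: PF = cos(φ) = Re(Z)/|Z| = 1650/1654 = 0.9976.
Step 6 — Type: Im(Z) = -115.3 ⇒ leading (phase φ = -4.0°).

PF = 0.9976 (leading, φ = -4.0°)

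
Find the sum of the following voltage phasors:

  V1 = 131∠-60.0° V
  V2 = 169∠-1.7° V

Step 1 — Convert each phasor to rectangular form:
  V1 = 131·(cos(-60.0°) + j·sin(-60.0°)) = 65.5 - j113.4 V
  V2 = 169·(cos(-1.7°) + j·sin(-1.7°)) = 168.9 - j5.014 V
Step 2 — Sum components: V_total = 234.4 - j118.5 V.
Step 3 — Convert to polar: |V_total| = 262.7 V, ∠V_total = -26.8°.

V_total = 262.7∠-26.8° V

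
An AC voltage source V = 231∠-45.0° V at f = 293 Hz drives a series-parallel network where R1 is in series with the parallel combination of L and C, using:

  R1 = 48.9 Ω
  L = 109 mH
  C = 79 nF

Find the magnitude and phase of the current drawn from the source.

Step 1 — Angular frequency: ω = 2π·f = 2π·293 = 1841 rad/s.
Step 2 — Component impedances:
  R1: Z = R = 48.9 Ω
  L: Z = jωL = j·1841·0.109 = 0 + j200.7 Ω
  C: Z = 1/(jωC) = -j/(ω·C) = 0 - j6876 Ω
Step 3 — Parallel branch: L || C = 1/(1/L + 1/C) = 0 + j206.7 Ω.
Step 4 — Series with R1: Z_total = R1 + (L || C) = 48.9 + j206.7 Ω = 212.4∠76.7° Ω.
Step 5 — Source phasor: V = 231∠-45.0° V = 163.3 - j163.3 V.
Step 6 — Ohm's law: I = V / Z_total = (163.3 - j163.3) / (48.9 + j206.7) = -0.5713 - j0.9254 A.
Step 7 — Convert to polar: |I| = 1.088 A, ∠I = -121.7°.

I = 1.088∠-121.7° A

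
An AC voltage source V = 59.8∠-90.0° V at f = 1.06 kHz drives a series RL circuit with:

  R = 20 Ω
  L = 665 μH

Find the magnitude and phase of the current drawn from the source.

Step 1 — Angular frequency: ω = 2π·f = 2π·1060 = 6660 rad/s.
Step 2 — Component impedances:
  R: Z = R = 20 Ω
  L: Z = jωL = j·6660·0.000665 = 0 + j4.429 Ω
Step 3 — Series combination: Z_total = R + L = 20 + j4.429 Ω = 20.48∠12.5° Ω.
Step 4 — Source phasor: V = 59.8∠-90.0° V = 0 - j59.8 V.
Step 5 — Ohm's law: I = V / Z_total = (0 - j59.8) / (20 + j4.429) = -0.6312 - j2.85 A.
Step 6 — Convert to polar: |I| = 2.919 A, ∠I = -102.5°.

I = 2.919∠-102.5° A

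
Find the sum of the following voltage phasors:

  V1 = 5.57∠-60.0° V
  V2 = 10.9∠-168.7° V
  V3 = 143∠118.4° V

Step 1 — Convert each phasor to rectangular form:
  V1 = 5.57·(cos(-60.0°) + j·sin(-60.0°)) = 2.785 - j4.824 V
  V2 = 10.9·(cos(-168.7°) + j·sin(-168.7°)) = -10.69 - j2.136 V
  V3 = 143·(cos(118.4°) + j·sin(118.4°)) = -68.01 + j125.8 V
Step 2 — Sum components: V_total = -75.92 + j118.8 V.
Step 3 — Convert to polar: |V_total| = 141 V, ∠V_total = 122.6°.

V_total = 141∠122.6° V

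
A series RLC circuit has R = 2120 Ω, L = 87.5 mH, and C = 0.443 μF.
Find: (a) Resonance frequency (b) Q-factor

Step 1 — Resonance condition Im(Z)=0 gives ω₀ = 1/√(LC).
Step 2 — ω₀ = 1/√(0.0875·4.43e-07) = 5079 rad/s.
Step 3 — f₀ = ω₀/(2π) = 808.4 Hz.
Step 4 — Series Q: Q = ω₀L/R = 5079·0.0875/2120 = 0.2096.

(a) f₀ = 808.4 Hz  (b) Q = 0.2096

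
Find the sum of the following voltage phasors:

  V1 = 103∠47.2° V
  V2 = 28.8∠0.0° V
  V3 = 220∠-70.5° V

Step 1 — Convert each phasor to rectangular form:
  V1 = 103·(cos(47.2°) + j·sin(47.2°)) = 69.98 + j75.57 V
  V2 = 28.8·(cos(0.0°) + j·sin(0.0°)) = 28.8 V
  V3 = 220·(cos(-70.5°) + j·sin(-70.5°)) = 73.44 - j207.4 V
Step 2 — Sum components: V_total = 172.2 - j131.8 V.
Step 3 — Convert to polar: |V_total| = 216.9 V, ∠V_total = -37.4°.

V_total = 216.9∠-37.4° V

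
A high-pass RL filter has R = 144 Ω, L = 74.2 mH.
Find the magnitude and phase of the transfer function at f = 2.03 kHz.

Step 1 — Angular frequency: ω = 2π·2030 = 1.275e+04 rad/s.
Step 2 — Transfer function: H(jω) = jωL/(R + jωL).
Step 3 — Numerator jωL = j·946.4; denominator R + jωL = 144 + j946.4.
Step 4 — H = 0.9774 + j0.1487.
Step 5 — Magnitude: |H| = 0.9886 (-0.1 dB); phase: φ = 8.7°.

|H| = 0.9886 (-0.1 dB), φ = 8.7°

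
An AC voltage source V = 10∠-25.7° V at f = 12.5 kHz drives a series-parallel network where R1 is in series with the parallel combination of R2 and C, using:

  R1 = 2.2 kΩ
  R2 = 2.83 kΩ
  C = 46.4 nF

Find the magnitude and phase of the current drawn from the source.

Step 1 — Angular frequency: ω = 2π·f = 2π·1.25e+04 = 7.854e+04 rad/s.
Step 2 — Component impedances:
  R1: Z = R = 2200 Ω
  R2: Z = R = 2830 Ω
  C: Z = 1/(jωC) = -j/(ω·C) = 0 - j274.4 Ω
Step 3 — Parallel branch: R2 || C = 1/(1/R2 + 1/C) = 26.36 - j271.8 Ω.
Step 4 — Series with R1: Z_total = R1 + (R2 || C) = 2226 - j271.8 Ω = 2243∠-7.0° Ω.
Step 5 — Source phasor: V = 10∠-25.7° V = 9.011 - j4.337 V.
Step 6 — Ohm's law: I = V / Z_total = (9.011 - j4.337) / (2226 - j271.8) = 0.004222 - j0.001432 A.
Step 7 — Convert to polar: |I| = 0.004459 A, ∠I = -18.7°.

I = 0.004459∠-18.7° A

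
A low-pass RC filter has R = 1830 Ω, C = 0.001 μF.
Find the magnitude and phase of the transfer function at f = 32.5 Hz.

Step 1 — Angular frequency: ω = 2π·32.5 = 204.2 rad/s.
Step 2 — Transfer function: H(jω) = 1/(1 + jωRC).
Step 3 — Denominator: 1 + jωRC = 1 + j·204.2·1830·1e-09 = 1 + j0.0003737.
Step 4 — H = 1 - j0.0003737.
Step 5 — Magnitude: |H| = 1 (-0.0 dB); phase: φ = -0.0°.

|H| = 1 (-0.0 dB), φ = -0.0°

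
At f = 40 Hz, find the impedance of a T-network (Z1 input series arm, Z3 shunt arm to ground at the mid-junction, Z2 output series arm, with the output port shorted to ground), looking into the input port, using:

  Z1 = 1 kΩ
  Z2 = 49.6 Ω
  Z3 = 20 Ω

Step 1 — Angular frequency: ω = 2π·f = 2π·40 = 251.3 rad/s.
Step 2 — Component impedances:
  Z1: Z = R = 1000 Ω
  Z2: Z = R = 49.6 Ω
  Z3: Z = R = 20 Ω
Step 3 — With the output port shorted to ground, the output series arm Z2 runs from the junction to ground; the shunt arm Z3 also runs from the junction to ground. They appear in parallel: Z3 || Z2 = 14.25 Ω.
Step 4 — Series with input arm Z1: Z_in = Z1 + (Z3 || Z2) = 1014 Ω = 1014∠0.0° Ω.

Z = 1014 Ω = 1014∠0.0° Ω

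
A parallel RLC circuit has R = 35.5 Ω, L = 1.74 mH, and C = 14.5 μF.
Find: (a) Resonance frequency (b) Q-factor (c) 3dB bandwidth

Step 1 — Resonance: ω₀ = 1/√(LC) = 1/√(0.00174·1.45e-05) = 6296 rad/s.
Step 2 — f₀ = ω₀/(2π) = 1002 Hz.
Step 3 — Parallel Q: Q = R/(ω₀L) = 35.5/(6296·0.00174) = 3.241.
Step 4 — Bandwidth: Δω = ω₀/Q = 1943 rad/s; BW = Δω/(2π) = 309.2 Hz.

(a) f₀ = 1002 Hz  (b) Q = 3.241  (c) BW = 309.2 Hz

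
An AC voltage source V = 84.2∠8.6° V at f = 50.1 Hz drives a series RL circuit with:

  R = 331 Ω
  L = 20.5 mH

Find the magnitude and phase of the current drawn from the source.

Step 1 — Angular frequency: ω = 2π·f = 2π·50.1 = 314.8 rad/s.
Step 2 — Component impedances:
  R: Z = R = 331 Ω
  L: Z = jωL = j·314.8·0.0205 = 0 + j6.453 Ω
Step 3 — Series combination: Z_total = R + L = 331 + j6.453 Ω = 331.1∠1.1° Ω.
Step 4 — Source phasor: V = 84.2∠8.6° V = 83.25 + j12.59 V.
Step 5 — Ohm's law: I = V / Z_total = (83.25 + j12.59) / (331 + j6.453) = 0.2522 + j0.03312 A.
Step 6 — Convert to polar: |I| = 0.2543 A, ∠I = 7.5°.

I = 0.2543∠7.5° A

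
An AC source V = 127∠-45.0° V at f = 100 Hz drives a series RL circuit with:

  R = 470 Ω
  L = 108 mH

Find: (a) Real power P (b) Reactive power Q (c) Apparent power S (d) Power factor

Step 1 — Angular frequency: ω = 2π·f = 2π·100 = 628.3 rad/s.
Step 2 — Component impedances:
  R: Z = R = 470 Ω
  L: Z = jωL = j·628.3·0.108 = 0 + j67.86 Ω
Step 3 — Series combination: Z_total = R + L = 470 + j67.86 Ω = 474.9∠8.2° Ω.
Step 4 — Source phasor: V = 127∠-45.0° V = 89.8 - j89.8 V.
Step 5 — Current: I = V / Z = 0.1601 - j0.2142 A = 0.2674∠-53.2° A.
Step 6 — Complex power: S = V·I* = 33.62 + j4.854 VA.
Step 7 — Real power: P = Re(S) = 33.62 W.
Step 8 — Reactive power: Q = Im(S) = 4.854 VAR.
Step 9 — Apparent power: |S| = 33.96 VA.
Step 10 — Power factor: PF = P/|S| = 0.9897 (lagging).

(a) P = 33.62 W  (b) Q = 4.854 VAR  (c) S = 33.96 VA  (d) PF = 0.9897 (lagging)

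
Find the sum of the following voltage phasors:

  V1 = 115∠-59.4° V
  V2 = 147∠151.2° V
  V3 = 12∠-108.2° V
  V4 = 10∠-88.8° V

Step 1 — Convert each phasor to rectangular form:
  V1 = 115·(cos(-59.4°) + j·sin(-59.4°)) = 58.54 - j98.99 V
  V2 = 147·(cos(151.2°) + j·sin(151.2°)) = -128.8 + j70.82 V
  V3 = 12·(cos(-108.2°) + j·sin(-108.2°)) = -3.748 - j11.4 V
  V4 = 10·(cos(-88.8°) + j·sin(-88.8°)) = 0.2094 - j9.998 V
Step 2 — Sum components: V_total = -73.82 - j49.57 V.
Step 3 — Convert to polar: |V_total| = 88.91 V, ∠V_total = -146.1°.

V_total = 88.91∠-146.1° V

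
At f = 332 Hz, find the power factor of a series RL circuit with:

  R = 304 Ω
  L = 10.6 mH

Step 1 — Angular frequency: ω = 2π·f = 2π·332 = 2086 rad/s.
Step 2 — Component impedances:
  R: Z = R = 304 Ω
  L: Z = jωL = j·2086·0.0106 = 0 + j22.11 Ω
Step 3 — Series combination: Z_total = R + L = 304 + j22.11 Ω = 304.8∠4.2° Ω.
Step 4 — Power factor: PF = cos(φ) = Re(Z)/|Z| = 304/304.8 = 0.9974.
Step 5 — Type: Im(Z) = 22.11 ⇒ lagging (phase φ = 4.2°).

PF = 0.9974 (lagging, φ = 4.2°)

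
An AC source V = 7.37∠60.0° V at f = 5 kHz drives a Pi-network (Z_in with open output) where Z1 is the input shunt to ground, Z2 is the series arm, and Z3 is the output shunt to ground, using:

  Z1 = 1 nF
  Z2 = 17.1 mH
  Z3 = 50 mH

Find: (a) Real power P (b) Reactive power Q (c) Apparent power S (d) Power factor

Step 1 — Angular frequency: ω = 2π·f = 2π·5000 = 3.142e+04 rad/s.
Step 2 — Component impedances:
  Z1: Z = 1/(jωC) = -j/(ω·C) = 0 - j3.183e+04 Ω
  Z2: Z = jωL = j·3.142e+04·0.0171 = 0 + j537.2 Ω
  Z3: Z = jωL = j·3.142e+04·0.05 = 0 + j1571 Ω
Step 3 — With open output, the series arm Z2 and the output shunt Z3 appear in series to ground: Z2 + Z3 = 0 + j2108 Ω.
Step 4 — Parallel with input shunt Z1: Z_in = Z1 || (Z2 + Z3) = 0 + j2258 Ω = 2258∠90.0° Ω.
Step 5 — Source phasor: V = 7.37∠60.0° V = 3.685 + j6.383 V.
Step 6 — Current: I = V / Z = 0.002827 - j0.001632 A = 0.003265∠-30.0° A.
Step 7 — Complex power: S = V·I* = 0 + j0.02406 VA.
Step 8 — Real power: P = Re(S) = 0 W.
Step 9 — Reactive power: Q = Im(S) = 0.02406 VAR.
Step 10 — Apparent power: |S| = 0.02406 VA.
Step 11 — Power factor: PF = P/|S| = 0 (lagging).

(a) P = 0 W  (b) Q = 0.02406 VAR  (c) S = 0.02406 VA  (d) PF = 0 (lagging)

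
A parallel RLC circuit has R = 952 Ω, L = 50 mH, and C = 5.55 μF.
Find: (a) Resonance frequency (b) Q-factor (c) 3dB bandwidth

Step 1 — Resonance: ω₀ = 1/√(LC) = 1/√(0.05·5.55e-06) = 1898 rad/s.
Step 2 — f₀ = ω₀/(2π) = 302.1 Hz.
Step 3 — Parallel Q: Q = R/(ω₀L) = 952/(1898·0.05) = 10.03.
Step 4 — Bandwidth: Δω = ω₀/Q = 189.3 rad/s; BW = Δω/(2π) = 30.12 Hz.

(a) f₀ = 302.1 Hz  (b) Q = 10.03  (c) BW = 30.12 Hz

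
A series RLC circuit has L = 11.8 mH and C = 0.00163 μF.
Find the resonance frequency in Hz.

Step 1 — Resonance condition Im(Z)=0 gives ω₀ = 1/√(LC).
Step 2 — ω₀ = 1/√(0.0118·1.63e-09) = 2.28e+05 rad/s.
Step 3 — f₀ = ω₀/(2π) = 3.629e+04 Hz.

f₀ = 3.629e+04 Hz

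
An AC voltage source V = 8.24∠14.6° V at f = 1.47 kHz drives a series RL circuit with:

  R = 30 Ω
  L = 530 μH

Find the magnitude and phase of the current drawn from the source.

Step 1 — Angular frequency: ω = 2π·f = 2π·1470 = 9236 rad/s.
Step 2 — Component impedances:
  R: Z = R = 30 Ω
  L: Z = jωL = j·9236·0.00053 = 0 + j4.895 Ω
Step 3 — Series combination: Z_total = R + L = 30 + j4.895 Ω = 30.4∠9.3° Ω.
Step 4 — Source phasor: V = 8.24∠14.6° V = 7.974 + j2.077 V.
Step 5 — Ohm's law: I = V / Z_total = (7.974 + j2.077) / (30 + j4.895) = 0.2699 + j0.02519 A.
Step 6 — Convert to polar: |I| = 0.2711 A, ∠I = 5.3°.

I = 0.2711∠5.3° A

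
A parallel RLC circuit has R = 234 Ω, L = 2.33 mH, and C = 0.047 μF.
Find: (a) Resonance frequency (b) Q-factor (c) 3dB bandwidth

Step 1 — Resonance: ω₀ = 1/√(LC) = 1/√(0.00233·4.7e-08) = 9.556e+04 rad/s.
Step 2 — f₀ = ω₀/(2π) = 1.521e+04 Hz.
Step 3 — Parallel Q: Q = R/(ω₀L) = 234/(9.556e+04·0.00233) = 1.051.
Step 4 — Bandwidth: Δω = ω₀/Q = 9.093e+04 rad/s; BW = Δω/(2π) = 1.447e+04 Hz.

(a) f₀ = 1.521e+04 Hz  (b) Q = 1.051  (c) BW = 1.447e+04 Hz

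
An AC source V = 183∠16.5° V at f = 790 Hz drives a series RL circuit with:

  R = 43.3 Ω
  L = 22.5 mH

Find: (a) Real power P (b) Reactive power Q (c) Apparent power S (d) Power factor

Step 1 — Angular frequency: ω = 2π·f = 2π·790 = 4964 rad/s.
Step 2 — Component impedances:
  R: Z = R = 43.3 Ω
  L: Z = jωL = j·4964·0.0225 = 0 + j111.7 Ω
Step 3 — Series combination: Z_total = R + L = 43.3 + j111.7 Ω = 119.8∠68.8° Ω.
Step 4 — Source phasor: V = 183∠16.5° V = 175.5 + j51.97 V.
Step 5 — Current: I = V / Z = 0.9341 - j1.209 A = 1.528∠-52.3° A.
Step 6 — Complex power: S = V·I* = 101.1 + j260.7 VA.
Step 7 — Real power: P = Re(S) = 101.1 W.
Step 8 — Reactive power: Q = Im(S) = 260.7 VAR.
Step 9 — Apparent power: |S| = 279.6 VA.
Step 10 — Power factor: PF = P/|S| = 0.3615 (lagging).

(a) P = 101.1 W  (b) Q = 260.7 VAR  (c) S = 279.6 VA  (d) PF = 0.3615 (lagging)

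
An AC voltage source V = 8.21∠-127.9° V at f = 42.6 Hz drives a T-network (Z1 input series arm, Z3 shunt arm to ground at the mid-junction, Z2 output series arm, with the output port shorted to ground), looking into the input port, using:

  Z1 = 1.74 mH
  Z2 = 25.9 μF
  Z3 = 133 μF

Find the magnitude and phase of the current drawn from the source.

Step 1 — Angular frequency: ω = 2π·f = 2π·42.6 = 267.7 rad/s.
Step 2 — Component impedances:
  Z1: Z = jωL = j·267.7·0.00174 = 0 + j0.4657 Ω
  Z2: Z = 1/(jωC) = -j/(ω·C) = 0 - j144.2 Ω
  Z3: Z = 1/(jωC) = -j/(ω·C) = 0 - j28.09 Ω
Step 3 — With the output port shorted to ground, the output series arm Z2 runs from the junction to ground; the shunt arm Z3 also runs from the junction to ground. They appear in parallel: Z3 || Z2 = 0 - j23.51 Ω.
Step 4 — Series with input arm Z1: Z_in = Z1 + (Z3 || Z2) = 0 - j23.05 Ω = 23.05∠-90.0° Ω.
Step 5 — Source phasor: V = 8.21∠-127.9° V = -5.043 - j6.478 V.
Step 6 — Ohm's law: I = V / Z_total = (-5.043 - j6.478) / (0 - j23.05) = 0.2811 - j0.2188 A.
Step 7 — Convert to polar: |I| = 0.3562 A, ∠I = -37.9°.

I = 0.3562∠-37.9° A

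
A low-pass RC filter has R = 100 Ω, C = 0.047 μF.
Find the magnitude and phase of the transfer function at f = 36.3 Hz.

Step 1 — Angular frequency: ω = 2π·36.3 = 228.1 rad/s.
Step 2 — Transfer function: H(jω) = 1/(1 + jωRC).
Step 3 — Denominator: 1 + jωRC = 1 + j·228.1·100·4.7e-08 = 1 + j0.001072.
Step 4 — H = 1 - j0.001072.
Step 5 — Magnitude: |H| = 1 (-0.0 dB); phase: φ = -0.1°.

|H| = 1 (-0.0 dB), φ = -0.1°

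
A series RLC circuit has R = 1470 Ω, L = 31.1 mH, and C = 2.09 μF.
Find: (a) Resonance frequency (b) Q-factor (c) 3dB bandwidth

Step 1 — Resonance: ω₀ = 1/√(LC) = 1/√(0.0311·2.09e-06) = 3922 rad/s.
Step 2 — f₀ = ω₀/(2π) = 624.3 Hz.
Step 3 — Series Q: Q = ω₀L/R = 3922·0.0311/1470 = 0.08298.
Step 4 — Bandwidth: Δω = ω₀/Q = 4.727e+04 rad/s; BW = Δω/(2π) = 7523 Hz.

(a) f₀ = 624.3 Hz  (b) Q = 0.08298  (c) BW = 7523 Hz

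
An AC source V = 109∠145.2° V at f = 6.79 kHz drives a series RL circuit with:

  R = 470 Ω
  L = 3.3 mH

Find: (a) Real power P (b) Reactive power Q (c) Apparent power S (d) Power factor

Step 1 — Angular frequency: ω = 2π·f = 2π·6790 = 4.266e+04 rad/s.
Step 2 — Component impedances:
  R: Z = R = 470 Ω
  L: Z = jωL = j·4.266e+04·0.0033 = 0 + j140.8 Ω
Step 3 — Series combination: Z_total = R + L = 470 + j140.8 Ω = 490.6∠16.7° Ω.
Step 4 — Source phasor: V = 109∠145.2° V = -89.51 + j62.21 V.
Step 5 — Current: I = V / Z = -0.1384 + j0.1738 A = 0.2222∠128.5° A.
Step 6 — Complex power: S = V·I* = 23.2 + j6.949 VA.
Step 7 — Real power: P = Re(S) = 23.2 W.
Step 8 — Reactive power: Q = Im(S) = 6.949 VAR.
Step 9 — Apparent power: |S| = 24.22 VA.
Step 10 — Power factor: PF = P/|S| = 0.9579 (lagging).

(a) P = 23.2 W  (b) Q = 6.949 VAR  (c) S = 24.22 VA  (d) PF = 0.9579 (lagging)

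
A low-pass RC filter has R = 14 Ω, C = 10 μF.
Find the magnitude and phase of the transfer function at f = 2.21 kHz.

Step 1 — Angular frequency: ω = 2π·2210 = 1.389e+04 rad/s.
Step 2 — Transfer function: H(jω) = 1/(1 + jωRC).
Step 3 — Denominator: 1 + jωRC = 1 + j·1.389e+04·14·1e-05 = 1 + j1.944.
Step 4 — H = 0.2092 - j0.4068.
Step 5 — Magnitude: |H| = 0.4574 (-6.8 dB); phase: φ = -62.8°.

|H| = 0.4574 (-6.8 dB), φ = -62.8°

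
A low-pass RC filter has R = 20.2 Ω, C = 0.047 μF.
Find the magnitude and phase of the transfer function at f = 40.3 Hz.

Step 1 — Angular frequency: ω = 2π·40.3 = 253.2 rad/s.
Step 2 — Transfer function: H(jω) = 1/(1 + jωRC).
Step 3 — Denominator: 1 + jωRC = 1 + j·253.2·20.2·4.7e-08 = 1 + j0.0002404.
Step 4 — H = 1 - j0.0002404.
Step 5 — Magnitude: |H| = 1 (-0.0 dB); phase: φ = -0.0°.

|H| = 1 (-0.0 dB), φ = -0.0°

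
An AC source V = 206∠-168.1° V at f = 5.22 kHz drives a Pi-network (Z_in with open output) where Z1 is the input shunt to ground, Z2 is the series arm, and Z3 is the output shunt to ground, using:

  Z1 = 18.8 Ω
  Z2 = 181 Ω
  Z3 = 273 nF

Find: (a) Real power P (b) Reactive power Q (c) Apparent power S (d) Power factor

Step 1 — Angular frequency: ω = 2π·f = 2π·5220 = 3.28e+04 rad/s.
Step 2 — Component impedances:
  Z1: Z = R = 18.8 Ω
  Z2: Z = R = 181 Ω
  Z3: Z = 1/(jωC) = -j/(ω·C) = 0 - j111.7 Ω
Step 3 — With open output, the series arm Z2 and the output shunt Z3 appear in series to ground: Z2 + Z3 = 181 - j111.7 Ω.
Step 4 — Parallel with input shunt Z1: Z_in = Z1 || (Z2 + Z3) = 17.45 - j0.7534 Ω = 17.47∠-2.5° Ω.
Step 5 — Source phasor: V = 206∠-168.1° V = -201.6 - j42.48 V.
Step 6 — Current: I = V / Z = -11.42 - j2.927 A = 11.79∠-165.6° A.
Step 7 — Complex power: S = V·I* = 2427 - j104.8 VA.
Step 8 — Real power: P = Re(S) = 2427 W.
Step 9 — Reactive power: Q = Im(S) = -104.8 VAR.
Step 10 — Apparent power: |S| = 2429 VA.
Step 11 — Power factor: PF = P/|S| = 0.9991 (leading).

(a) P = 2427 W  (b) Q = -104.8 VAR  (c) S = 2429 VA  (d) PF = 0.9991 (leading)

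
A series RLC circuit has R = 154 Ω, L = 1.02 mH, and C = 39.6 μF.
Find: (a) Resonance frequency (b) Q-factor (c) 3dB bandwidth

Step 1 — Resonance condition Im(Z)=0 gives ω₀ = 1/√(LC).
Step 2 — ω₀ = 1/√(0.00102·3.96e-05) = 4976 rad/s.
Step 3 — f₀ = ω₀/(2π) = 791.9 Hz.
Step 4 — Series Q: Q = ω₀L/R = 4976·0.00102/154 = 0.03296.
Step 5 — 3dB bandwidth: Δω = ω₀/Q = 1.51e+05 rad/s; BW = Δω/(2π) = 2.403e+04 Hz.

(a) f₀ = 791.9 Hz  (b) Q = 0.03296  (c) BW = 2.403e+04 Hz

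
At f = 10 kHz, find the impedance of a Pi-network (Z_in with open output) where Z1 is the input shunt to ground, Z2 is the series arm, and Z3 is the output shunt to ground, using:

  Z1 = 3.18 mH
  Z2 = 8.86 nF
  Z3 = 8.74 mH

Step 1 — Angular frequency: ω = 2π·f = 2π·1e+04 = 6.283e+04 rad/s.
Step 2 — Component impedances:
  Z1: Z = jωL = j·6.283e+04·0.00318 = 0 + j199.8 Ω
  Z2: Z = 1/(jωC) = -j/(ω·C) = 0 - j1796 Ω
  Z3: Z = jωL = j·6.283e+04·0.00874 = 0 + j549.2 Ω
Step 3 — With open output, the series arm Z2 and the output shunt Z3 appear in series to ground: Z2 + Z3 = 0 - j1247 Ω.
Step 4 — Parallel with input shunt Z1: Z_in = Z1 || (Z2 + Z3) = 0 + j237.9 Ω = 237.9∠90.0° Ω.

Z = 0 + j237.9 Ω = 237.9∠90.0° Ω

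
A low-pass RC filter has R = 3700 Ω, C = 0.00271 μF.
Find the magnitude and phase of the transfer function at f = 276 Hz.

Step 1 — Angular frequency: ω = 2π·276 = 1734 rad/s.
Step 2 — Transfer function: H(jω) = 1/(1 + jωRC).
Step 3 — Denominator: 1 + jωRC = 1 + j·1734·3700·2.71e-09 = 1 + j0.01739.
Step 4 — H = 0.9997 - j0.01738.
Step 5 — Magnitude: |H| = 0.9998 (-0.0 dB); phase: φ = -1.0°.

|H| = 0.9998 (-0.0 dB), φ = -1.0°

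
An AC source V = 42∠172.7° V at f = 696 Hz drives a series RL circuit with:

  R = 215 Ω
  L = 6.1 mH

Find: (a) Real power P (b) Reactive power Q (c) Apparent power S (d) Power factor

Step 1 — Angular frequency: ω = 2π·f = 2π·696 = 4373 rad/s.
Step 2 — Component impedances:
  R: Z = R = 215 Ω
  L: Z = jωL = j·4373·0.0061 = 0 + j26.68 Ω
Step 3 — Series combination: Z_total = R + L = 215 + j26.68 Ω = 216.6∠7.1° Ω.
Step 4 — Source phasor: V = 42∠172.7° V = -41.66 + j5.337 V.
Step 5 — Current: I = V / Z = -0.1878 + j0.04812 A = 0.1939∠165.6° A.
Step 6 — Complex power: S = V·I* = 8.08 + j1.003 VA.
Step 7 — Real power: P = Re(S) = 8.08 W.
Step 8 — Reactive power: Q = Im(S) = 1.003 VAR.
Step 9 — Apparent power: |S| = 8.142 VA.
Step 10 — Power factor: PF = P/|S| = 0.9924 (lagging).

(a) P = 8.08 W  (b) Q = 1.003 VAR  (c) S = 8.142 VA  (d) PF = 0.9924 (lagging)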